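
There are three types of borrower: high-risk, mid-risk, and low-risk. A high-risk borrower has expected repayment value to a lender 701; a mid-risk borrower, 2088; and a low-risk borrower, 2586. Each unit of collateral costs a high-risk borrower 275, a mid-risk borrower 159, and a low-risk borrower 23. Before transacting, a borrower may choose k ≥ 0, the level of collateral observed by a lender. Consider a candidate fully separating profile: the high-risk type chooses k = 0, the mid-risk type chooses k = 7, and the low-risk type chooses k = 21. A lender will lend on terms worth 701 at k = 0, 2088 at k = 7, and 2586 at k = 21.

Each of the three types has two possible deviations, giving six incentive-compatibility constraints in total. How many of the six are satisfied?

6

High-risk (own payoff 701): to k=7 gives 2088 − 275×7 = 163 → no gain ✓; to k=21 gives 2586 − 275×21 = -3189 → no gain ✓.
Low-risk (own payoff 2586 − 23×21 = 2103): to k=0 gives 701 → no gain ✓; to k=7 gives 2088 − 23×7 = 1927 → no gain ✓.
Mid-risk (own payoff 2088 − 159×7 = 975): to k=0 gives 701 → no gain ✓; to k=21 gives 2586 − 159×21 = -753 → no gain ✓.
6 of the 6 constraints hold; this profile is a separating equilibrium.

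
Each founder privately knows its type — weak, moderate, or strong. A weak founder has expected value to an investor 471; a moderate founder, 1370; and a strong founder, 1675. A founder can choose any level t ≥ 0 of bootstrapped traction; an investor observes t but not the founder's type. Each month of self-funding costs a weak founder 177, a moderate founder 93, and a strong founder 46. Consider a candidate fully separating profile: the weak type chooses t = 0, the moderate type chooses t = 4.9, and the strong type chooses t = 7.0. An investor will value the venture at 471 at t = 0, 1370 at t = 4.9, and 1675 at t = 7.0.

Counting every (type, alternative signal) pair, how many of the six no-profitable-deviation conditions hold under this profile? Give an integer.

4

Strong (own payoff 1675 − 46×7.0 = 1353): to t=0 gives 471 → no gain ✓; to t=4.9 gives 1370 − 46×4.9 = 1144.6 → no gain ✓.
Moderate (own payoff 1370 − 93×4.9 = 914.3): to t=0 gives 471 → no gain ✓; to t=7.0 gives 1675 − 93×7.0 = 1024 → profitable ✗.
Weak (own payoff 471): to t=4.9 gives 1370 − 177×4.9 = 502.7 → profitable ✗; to t=7.0 gives 1675 − 177×7.0 = 436 → no gain ✓.
4 of the 6 constraints hold; not an equilibrium.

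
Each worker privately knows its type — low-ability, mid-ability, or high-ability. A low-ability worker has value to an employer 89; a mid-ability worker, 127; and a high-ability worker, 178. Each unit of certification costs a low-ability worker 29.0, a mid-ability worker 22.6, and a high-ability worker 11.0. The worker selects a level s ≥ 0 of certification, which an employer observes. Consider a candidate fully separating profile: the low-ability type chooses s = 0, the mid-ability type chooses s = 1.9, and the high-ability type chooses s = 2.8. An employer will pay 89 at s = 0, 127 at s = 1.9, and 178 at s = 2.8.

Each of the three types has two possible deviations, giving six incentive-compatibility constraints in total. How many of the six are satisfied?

3

Mid-ability (own payoff 127 − 22.6×1.9 = 84.06): to s=0 gives 89 → profitable ✗; to s=2.8 gives 178 − 22.6×2.8 = 114.72 → profitable ✗.
High-ability (own payoff 178 − 11.0×2.8 = 147.2): to s=0 gives 89 → no gain ✓; to s=1.9 gives 127 − 11.0×1.9 = 106.1 → no gain ✓.
Low-ability (own payoff 89): to s=1.9 gives 127 − 29.0×1.9 = 71.9 → no gain ✓; to s=2.8 gives 178 − 29.0×2.8 = 96.8 → profitable ✗.
3 of the 6 constraints hold; not an equilibrium.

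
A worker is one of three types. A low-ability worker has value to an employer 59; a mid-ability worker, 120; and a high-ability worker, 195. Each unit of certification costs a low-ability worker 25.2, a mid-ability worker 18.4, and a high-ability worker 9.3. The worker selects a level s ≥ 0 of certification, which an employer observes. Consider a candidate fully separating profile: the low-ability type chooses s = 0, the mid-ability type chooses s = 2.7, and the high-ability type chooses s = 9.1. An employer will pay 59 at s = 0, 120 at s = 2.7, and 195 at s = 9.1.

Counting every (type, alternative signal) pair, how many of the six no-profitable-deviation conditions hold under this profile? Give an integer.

6

High-ability (own payoff 195 − 9.3×9.1 = 110.37): to s=0 gives 59 → no gain ✓; to s=2.7 gives 120 − 9.3×2.7 = 94.89 → no gain ✓.
Low-ability (own payoff 59): to s=2.7 gives 120 − 25.2×2.7 = 51.96 → no gain ✓; to s=9.1 gives 195 − 25.2×9.1 = -34.32 → no gain ✓.
Mid-ability (own payoff 120 − 18.4×2.7 = 70.32): to s=0 gives 59 → no gain ✓; to s=9.1 gives 195 − 18.4×9.1 = 27.56 → no gain ✓.
6 of the 6 constraints hold; this profile is a separating equilibrium.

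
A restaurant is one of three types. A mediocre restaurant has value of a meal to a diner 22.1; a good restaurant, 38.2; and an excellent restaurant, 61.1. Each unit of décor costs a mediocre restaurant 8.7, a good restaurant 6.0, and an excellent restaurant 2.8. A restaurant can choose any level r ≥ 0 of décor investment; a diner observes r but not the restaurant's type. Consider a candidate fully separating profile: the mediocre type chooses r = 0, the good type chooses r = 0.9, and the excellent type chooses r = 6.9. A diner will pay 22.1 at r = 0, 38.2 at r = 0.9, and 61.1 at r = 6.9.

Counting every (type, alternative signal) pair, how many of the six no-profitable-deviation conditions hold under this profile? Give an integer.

Good (own payoff 38.2 − 6.0×0.9 = 32.8): to r=0 gives 22.1 → no gain ✓; to r=6.9 gives 61.1 − 6.0×6.9 = 19.7 → no gain ✓.
Mediocre (own payoff 22.1): to r=0.9 gives 38.2 − 8.7×0.9 = 30.37 → profitable ✗; to r=6.9 gives 61.1 − 8.7×6.9 = 1.07 → no gain ✓.
Excellent (own payoff 61.1 − 2.8×6.9 = 41.78): to r=0 gives 22.1 → no gain ✓; to r=0.9 gives 38.2 − 2.8×0.9 = 35.68 → no gain ✓.
5 of the 6 constraints hold; not an equilibrium.

5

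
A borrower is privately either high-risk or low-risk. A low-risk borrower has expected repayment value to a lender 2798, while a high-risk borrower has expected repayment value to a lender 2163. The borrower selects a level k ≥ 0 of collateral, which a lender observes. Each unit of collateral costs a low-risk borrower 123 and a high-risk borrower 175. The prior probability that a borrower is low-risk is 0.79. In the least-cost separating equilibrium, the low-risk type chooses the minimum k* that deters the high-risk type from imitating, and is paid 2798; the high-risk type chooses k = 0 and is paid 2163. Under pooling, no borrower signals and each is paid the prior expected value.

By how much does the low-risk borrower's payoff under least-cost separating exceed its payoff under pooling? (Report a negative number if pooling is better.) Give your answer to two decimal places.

-312.96

Least-cost separating signal: k* solves 2163 = 2798 − 175·k*, so k* = (2798 − 2163)/175 ≈ 3.6286.
Low-risk type's separating payoff: 2798 − 123 × k* = 2798 − 123 × (2798 − 2163)/175 = 2798 − 78105/175 ≈ 2351.6857.
Pooling payoff: 0.79 × 2798 + 0.21 × 2163 = 2664.65.
Difference: 2351.6857 − 2664.65 = -312.9643, i.e. -312.96 to two decimal places.
The low-risk type would prefer the pooling outcome.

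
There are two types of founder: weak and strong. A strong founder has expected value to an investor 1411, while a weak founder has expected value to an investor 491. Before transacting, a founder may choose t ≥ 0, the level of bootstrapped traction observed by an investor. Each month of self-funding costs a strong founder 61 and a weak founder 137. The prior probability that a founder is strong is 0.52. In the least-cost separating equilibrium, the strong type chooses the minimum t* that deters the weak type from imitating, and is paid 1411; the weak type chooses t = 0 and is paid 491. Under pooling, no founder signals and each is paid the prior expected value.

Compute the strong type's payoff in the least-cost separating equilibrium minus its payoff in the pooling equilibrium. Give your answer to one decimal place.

32.0

Least-cost separating signal: t* solves 491 = 1411 − 137·t*, so t* = (1411 − 491)/137 ≈ 6.7153.
Strong type's separating payoff: 1411 − 61 × t* = 1411 − 61 × (1411 − 491)/137 = 1411 − 56120/137 ≈ 1001.365.
Pooling payoff: 0.52 × 1411 + 0.48 × 491 = 969.4.
Difference: 1001.365 − 969.4 = 31.965, i.e. 32.0 to one decimal place.
The strong type prefers to separate.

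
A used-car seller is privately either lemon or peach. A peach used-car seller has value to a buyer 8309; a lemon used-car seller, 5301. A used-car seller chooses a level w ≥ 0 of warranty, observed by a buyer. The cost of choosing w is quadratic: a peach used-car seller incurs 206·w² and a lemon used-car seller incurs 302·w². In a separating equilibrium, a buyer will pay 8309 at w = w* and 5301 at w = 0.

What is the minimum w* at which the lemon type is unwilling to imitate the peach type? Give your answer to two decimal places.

3.16

The lemon type at w = 0 receives 5301; imitating at w* yields 8309 − 302·w*².
Indifference: 5301 = 8309 − 302·w*², so w*² = (8309 − 5301) / 302 ≈ 9.9603.
w* = √9.9603 ≈ 3.16.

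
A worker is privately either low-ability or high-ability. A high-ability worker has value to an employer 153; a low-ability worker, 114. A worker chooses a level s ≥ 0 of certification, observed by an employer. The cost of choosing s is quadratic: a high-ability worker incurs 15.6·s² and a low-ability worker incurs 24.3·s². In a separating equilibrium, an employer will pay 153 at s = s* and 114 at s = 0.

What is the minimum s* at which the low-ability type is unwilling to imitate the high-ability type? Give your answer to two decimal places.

The low-ability type at s = 0 receives 114; imitating at s* yields 153 − 24.3·s*².
Indifference: 114 = 153 − 24.3·s*², so s*² = (153 − 114) / 24.3 ≈ 1.6049.
s* = √1.6049 ≈ 1.27.

1.27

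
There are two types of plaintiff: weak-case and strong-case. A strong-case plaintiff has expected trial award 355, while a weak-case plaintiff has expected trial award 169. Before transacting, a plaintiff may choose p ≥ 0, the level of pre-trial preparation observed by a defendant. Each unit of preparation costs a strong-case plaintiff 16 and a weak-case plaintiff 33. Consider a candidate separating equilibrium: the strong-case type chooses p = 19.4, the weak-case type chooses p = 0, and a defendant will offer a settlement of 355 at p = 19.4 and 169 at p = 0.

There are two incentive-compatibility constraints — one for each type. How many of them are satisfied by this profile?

1

Strong-case type: signal → 355 − 16 × 19.4 = 44.6; deviate to 0 → 169. IC fails (44.6 < 169).
Weak-case type: stay at 0 → 169; mimic → 355 − 33 × 19.4 = -285.2. IC holds (169 ≥ -285.2).
1 of 2 constraints hold, so this profile is not an equilibrium.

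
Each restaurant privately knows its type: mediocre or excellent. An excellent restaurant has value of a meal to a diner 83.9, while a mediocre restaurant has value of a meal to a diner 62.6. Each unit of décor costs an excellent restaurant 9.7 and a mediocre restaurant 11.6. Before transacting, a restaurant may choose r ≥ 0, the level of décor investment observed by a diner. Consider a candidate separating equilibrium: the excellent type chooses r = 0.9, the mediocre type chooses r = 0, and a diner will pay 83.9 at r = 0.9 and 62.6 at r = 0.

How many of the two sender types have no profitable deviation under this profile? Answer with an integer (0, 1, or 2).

1

Excellent type: signal → 83.9 − 9.7 × 0.9 = 75.17; deviate to 0 → 62.6. IC holds (75.17 ≥ 62.6).
Mediocre type: stay at 0 → 62.6; mimic → 83.9 − 11.6 × 0.9 = 73.46. IC fails (62.6 < 73.46).
1 of 2 constraints hold, so this profile is not an equilibrium.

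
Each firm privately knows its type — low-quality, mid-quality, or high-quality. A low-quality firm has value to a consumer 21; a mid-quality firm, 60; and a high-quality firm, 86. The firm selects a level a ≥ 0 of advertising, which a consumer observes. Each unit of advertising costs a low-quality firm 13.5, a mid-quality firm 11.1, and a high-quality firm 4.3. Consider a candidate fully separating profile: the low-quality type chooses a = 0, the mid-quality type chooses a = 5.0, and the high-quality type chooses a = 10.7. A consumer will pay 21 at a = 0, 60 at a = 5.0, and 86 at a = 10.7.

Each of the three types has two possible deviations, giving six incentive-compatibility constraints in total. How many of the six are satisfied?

5

Mid-quality (own payoff 60 − 11.1×5.0 = 4.5): to a=0 gives 21 → profitable ✗; to a=10.7 gives 86 − 11.1×10.7 = -32.77 → no gain ✓.
Low-quality (own payoff 21): to a=5.0 gives 60 − 13.5×5.0 = -7.5 → no gain ✓; to a=10.7 gives 86 − 13.5×10.7 = -58.45 → no gain ✓.
High-quality (own payoff 86 − 4.3×10.7 = 39.99): to a=0 gives 21 → no gain ✓; to a=5.0 gives 60 − 4.3×5.0 = 38.5 → no gain ✓.
5 of the 6 constraints hold; not an equilibrium.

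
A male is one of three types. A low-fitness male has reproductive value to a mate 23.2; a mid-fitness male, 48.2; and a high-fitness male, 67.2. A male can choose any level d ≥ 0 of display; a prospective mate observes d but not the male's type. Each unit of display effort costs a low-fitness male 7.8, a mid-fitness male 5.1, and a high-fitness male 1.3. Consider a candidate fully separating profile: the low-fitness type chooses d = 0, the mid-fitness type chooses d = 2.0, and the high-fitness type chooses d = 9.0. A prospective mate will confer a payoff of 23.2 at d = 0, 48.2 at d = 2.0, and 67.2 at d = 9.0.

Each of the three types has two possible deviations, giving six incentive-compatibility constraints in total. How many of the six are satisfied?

5

Mid-fitness (own payoff 48.2 − 5.1×2.0 = 38): to d=0 gives 23.2 → no gain ✓; to d=9.0 gives 67.2 − 5.1×9.0 = 21.3 → no gain ✓.
High-fitness (own payoff 67.2 − 1.3×9.0 = 55.5): to d=0 gives 23.2 → no gain ✓; to d=2.0 gives 48.2 − 1.3×2.0 = 45.6 → no gain ✓.
Low-fitness (own payoff 23.2): to d=2.0 gives 48.2 − 7.8×2.0 = 32.6 → profitable ✗; to d=9.0 gives 67.2 − 7.8×9.0 = -3 → no gain ✓.
5 of the 6 constraints hold; not an equilibrium.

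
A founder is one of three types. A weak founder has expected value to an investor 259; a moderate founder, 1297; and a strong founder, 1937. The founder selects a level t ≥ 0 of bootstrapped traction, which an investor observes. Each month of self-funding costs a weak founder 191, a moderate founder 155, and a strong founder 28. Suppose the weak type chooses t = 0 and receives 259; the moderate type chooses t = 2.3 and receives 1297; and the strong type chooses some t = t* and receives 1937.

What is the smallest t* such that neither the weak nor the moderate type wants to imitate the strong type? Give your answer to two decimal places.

Moderate type (on-path payoff 1297 − 155×2.3 = 940.5) won't mimic when 940.5 ≥ 1937 − 155·t*, i.e. t* ≥ 6.43.
Weak type (on-path payoff 259) won't mimic when 259 ≥ 1937 − 191·t*, i.e. t* ≥ 8.79.
Both must hold, so t* = max(8.79, 6.43) = 8.79. The weak type's constraint binds.

8.79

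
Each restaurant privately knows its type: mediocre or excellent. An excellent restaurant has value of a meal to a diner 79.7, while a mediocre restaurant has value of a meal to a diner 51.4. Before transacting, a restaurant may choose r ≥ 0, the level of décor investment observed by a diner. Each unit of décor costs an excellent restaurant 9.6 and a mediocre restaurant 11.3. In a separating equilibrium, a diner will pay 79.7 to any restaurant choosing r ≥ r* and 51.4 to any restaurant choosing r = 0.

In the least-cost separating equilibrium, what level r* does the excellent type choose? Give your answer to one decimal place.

2.5

A mediocre restaurant choosing r = 0 receives 51.4.
Imitating at r* instead would pay 79.7 at cost 11.3·r*, netting 79.7 − 11.3·r*.
Indifference: 51.4 = 79.7 − 11.3·r*, so r* = (79.7 − 51.4) / 11.3 ≈ 2.5.
At r* the mediocre type's incentive constraint just binds; the excellent type strictly prefers r* since its per-unit cost is lower.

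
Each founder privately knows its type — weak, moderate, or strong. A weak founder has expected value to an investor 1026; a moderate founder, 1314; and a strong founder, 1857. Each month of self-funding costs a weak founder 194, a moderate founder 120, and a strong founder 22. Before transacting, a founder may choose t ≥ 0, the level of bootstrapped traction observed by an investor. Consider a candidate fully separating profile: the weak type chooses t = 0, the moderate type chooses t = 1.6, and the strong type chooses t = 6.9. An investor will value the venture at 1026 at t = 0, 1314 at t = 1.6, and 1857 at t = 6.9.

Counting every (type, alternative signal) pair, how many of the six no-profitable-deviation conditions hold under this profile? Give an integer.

6

Weak (own payoff 1026): to t=1.6 gives 1314 − 194×1.6 = 1003.6 → no gain ✓; to t=6.9 gives 1857 − 194×6.9 = 518.4 → no gain ✓.
Strong (own payoff 1857 − 22×6.9 = 1705.2): to t=0 gives 1026 → no gain ✓; to t=1.6 gives 1314 − 22×1.6 = 1278.8 → no gain ✓.
Moderate (own payoff 1314 − 120×1.6 = 1122): to t=0 gives 1026 → no gain ✓; to t=6.9 gives 1857 − 120×6.9 = 1029 → no gain ✓.
6 of the 6 constraints hold; this profile is a separating equilibrium.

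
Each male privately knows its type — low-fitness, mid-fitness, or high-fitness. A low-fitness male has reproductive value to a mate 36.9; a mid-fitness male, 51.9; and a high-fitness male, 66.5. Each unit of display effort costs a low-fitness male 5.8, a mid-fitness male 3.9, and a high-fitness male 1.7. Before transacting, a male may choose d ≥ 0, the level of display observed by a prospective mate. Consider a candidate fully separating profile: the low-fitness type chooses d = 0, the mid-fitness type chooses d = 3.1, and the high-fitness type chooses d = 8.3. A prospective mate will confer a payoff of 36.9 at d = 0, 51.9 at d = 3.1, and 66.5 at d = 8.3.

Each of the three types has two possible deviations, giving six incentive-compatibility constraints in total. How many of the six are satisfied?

6

Mid-fitness (own payoff 51.9 − 3.9×3.1 = 39.81): to d=0 gives 36.9 → no gain ✓; to d=8.3 gives 66.5 − 3.9×8.3 = 34.13 → no gain ✓.
Low-fitness (own payoff 36.9): to d=3.1 gives 51.9 − 5.8×3.1 = 33.92 → no gain ✓; to d=8.3 gives 66.5 − 5.8×8.3 = 18.36 → no gain ✓.
High-fitness (own payoff 66.5 − 1.7×8.3 = 52.39): to d=0 gives 36.9 → no gain ✓; to d=3.1 gives 51.9 − 1.7×3.1 = 46.63 → no gain ✓.
6 of the 6 constraints hold; this profile is a separating equilibrium.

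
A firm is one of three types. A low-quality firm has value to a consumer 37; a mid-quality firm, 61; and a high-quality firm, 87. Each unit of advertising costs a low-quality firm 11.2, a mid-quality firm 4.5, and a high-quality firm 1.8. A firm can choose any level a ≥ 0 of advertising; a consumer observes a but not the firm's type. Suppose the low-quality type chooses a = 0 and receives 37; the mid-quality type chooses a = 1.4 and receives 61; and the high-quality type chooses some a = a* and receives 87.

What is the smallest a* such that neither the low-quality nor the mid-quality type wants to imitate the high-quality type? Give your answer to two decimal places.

7.18

Low-quality type (on-path payoff 37) won't mimic when 37 ≥ 87 − 11.2·a*, i.e. a* ≥ 4.46.
Mid-quality type (on-path payoff 61 − 4.5×1.4 = 54.7) won't mimic when 54.7 ≥ 87 − 4.5·a*, i.e. a* ≥ 7.18.
Both must hold, so a* = max(4.46, 7.18) = 7.18. The mid-quality type's constraint binds.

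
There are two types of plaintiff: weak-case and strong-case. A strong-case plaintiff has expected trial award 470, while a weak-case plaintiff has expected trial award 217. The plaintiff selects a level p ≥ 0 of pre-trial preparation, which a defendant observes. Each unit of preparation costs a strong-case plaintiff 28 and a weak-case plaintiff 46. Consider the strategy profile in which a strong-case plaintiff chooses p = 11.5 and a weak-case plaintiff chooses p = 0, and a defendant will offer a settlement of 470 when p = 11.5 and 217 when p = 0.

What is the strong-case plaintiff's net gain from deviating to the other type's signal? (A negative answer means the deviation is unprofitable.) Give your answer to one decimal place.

69.0

Playing p = 11.5 the strong-case plaintiff receives 470 − 28 × 11.5 = 148.
Deviating to p = 0 yields 217 instead.
Gain from deviating: 217 − 148 = 69.0.
The gain is positive, so the strong-case type's incentive-compatibility constraint is violated — this profile is not a separating equilibrium.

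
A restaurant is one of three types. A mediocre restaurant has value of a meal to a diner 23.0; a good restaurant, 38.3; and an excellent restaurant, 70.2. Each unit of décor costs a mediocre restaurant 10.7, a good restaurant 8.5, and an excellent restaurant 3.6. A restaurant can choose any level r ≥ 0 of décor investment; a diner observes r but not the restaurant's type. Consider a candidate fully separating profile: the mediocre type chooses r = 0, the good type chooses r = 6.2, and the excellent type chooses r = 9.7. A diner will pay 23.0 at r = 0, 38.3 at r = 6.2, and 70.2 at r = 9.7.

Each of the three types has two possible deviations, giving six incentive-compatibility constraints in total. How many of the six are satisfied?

4

Excellent (own payoff 70.2 − 3.6×9.7 = 35.28): to r=0 gives 23.0 → no gain ✓; to r=6.2 gives 38.3 − 3.6×6.2 = 15.98 → no gain ✓.
Good (own payoff 38.3 − 8.5×6.2 = -14.4): to r=0 gives 23.0 → profitable ✗; to r=9.7 gives 70.2 − 8.5×9.7 = -12.25 → profitable ✗.
Mediocre (own payoff 23.0): to r=6.2 gives 38.3 − 10.7×6.2 = -28.04 → no gain ✓; to r=9.7 gives 70.2 − 10.7×9.7 = -33.59 → no gain ✓.
4 of the 6 constraints hold; not an equilibrium.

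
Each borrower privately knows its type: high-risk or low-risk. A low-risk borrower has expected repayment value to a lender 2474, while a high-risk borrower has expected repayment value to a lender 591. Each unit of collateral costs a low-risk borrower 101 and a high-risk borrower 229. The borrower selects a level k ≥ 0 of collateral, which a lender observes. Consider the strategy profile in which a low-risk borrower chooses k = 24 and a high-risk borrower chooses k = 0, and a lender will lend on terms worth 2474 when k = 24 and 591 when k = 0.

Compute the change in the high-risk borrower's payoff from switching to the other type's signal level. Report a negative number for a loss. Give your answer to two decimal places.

-3613.00

Playing k = 0 the high-risk borrower receives 591.
Deviating to k = 24 brings payment 2474 at cost 229 × 24 = 5496, netting -3022.
Gain from deviating: -3022 − 591 = -3613.00.
The gain is negative, so the high-risk type's incentive-compatibility constraint is satisfied.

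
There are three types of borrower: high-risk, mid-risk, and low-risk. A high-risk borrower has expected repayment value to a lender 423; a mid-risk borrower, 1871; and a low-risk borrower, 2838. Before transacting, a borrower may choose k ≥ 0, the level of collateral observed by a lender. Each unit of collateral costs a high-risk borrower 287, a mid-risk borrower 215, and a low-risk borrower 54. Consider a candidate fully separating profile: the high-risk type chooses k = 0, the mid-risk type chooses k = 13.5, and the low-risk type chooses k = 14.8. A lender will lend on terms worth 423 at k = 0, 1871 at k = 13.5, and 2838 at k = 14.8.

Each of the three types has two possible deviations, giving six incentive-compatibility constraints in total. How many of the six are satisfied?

4

High-risk (own payoff 423): to k=13.5 gives 1871 − 287×13.5 = -2003.5 → no gain ✓; to k=14.8 gives 2838 − 287×14.8 = -1409.6 → no gain ✓.
Mid-risk (own payoff 1871 − 215×13.5 = -1031.5): to k=0 gives 423 → profitable ✗; to k=14.8 gives 2838 − 215×14.8 = -344 → profitable ✗.
Low-risk (own payoff 2838 − 54×14.8 = 2038.8): to k=0 gives 423 → no gain ✓; to k=13.5 gives 1871 − 54×13.5 = 1142 → no gain ✓.
4 of the 6 constraints hold; not an equilibrium.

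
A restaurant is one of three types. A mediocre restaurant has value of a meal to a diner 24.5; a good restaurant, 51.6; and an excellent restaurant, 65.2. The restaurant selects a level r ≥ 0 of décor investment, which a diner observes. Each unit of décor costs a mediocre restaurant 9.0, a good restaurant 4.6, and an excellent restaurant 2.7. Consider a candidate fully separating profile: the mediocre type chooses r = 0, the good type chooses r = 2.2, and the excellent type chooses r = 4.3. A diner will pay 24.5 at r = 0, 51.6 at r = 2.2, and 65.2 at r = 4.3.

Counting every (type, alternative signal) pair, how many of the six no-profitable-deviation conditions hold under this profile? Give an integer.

Excellent (own payoff 65.2 − 2.7×4.3 = 53.59): to r=0 gives 24.5 → no gain ✓; to r=2.2 gives 51.6 − 2.7×2.2 = 45.66 → no gain ✓.
Mediocre (own payoff 24.5): to r=2.2 gives 51.6 − 9.0×2.2 = 31.8 → profitable ✗; to r=4.3 gives 65.2 − 9.0×4.3 = 26.5 → profitable ✗.
Good (own payoff 51.6 − 4.6×2.2 = 41.48): to r=0 gives 24.5 → no gain ✓; to r=4.3 gives 65.2 − 4.6×4.3 = 45.42 → profitable ✗.
3 of the 6 constraints hold; not an equilibrium.

3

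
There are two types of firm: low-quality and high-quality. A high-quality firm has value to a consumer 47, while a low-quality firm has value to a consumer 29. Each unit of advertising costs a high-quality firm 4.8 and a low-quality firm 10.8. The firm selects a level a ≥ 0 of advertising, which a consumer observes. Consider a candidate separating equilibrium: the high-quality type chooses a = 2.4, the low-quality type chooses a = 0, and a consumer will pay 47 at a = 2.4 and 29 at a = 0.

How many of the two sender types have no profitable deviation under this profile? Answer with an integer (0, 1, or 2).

2

Low-quality type: stay at 0 → 29; mimic → 47 − 10.8 × 2.4 = 21.08. IC holds (29 ≥ 21.08).
High-quality type: signal → 47 − 4.8 × 2.4 = 35.48; deviate to 0 → 29. IC holds (35.48 ≥ 29).
2 of 2 constraints hold, so this is a separating equilibrium.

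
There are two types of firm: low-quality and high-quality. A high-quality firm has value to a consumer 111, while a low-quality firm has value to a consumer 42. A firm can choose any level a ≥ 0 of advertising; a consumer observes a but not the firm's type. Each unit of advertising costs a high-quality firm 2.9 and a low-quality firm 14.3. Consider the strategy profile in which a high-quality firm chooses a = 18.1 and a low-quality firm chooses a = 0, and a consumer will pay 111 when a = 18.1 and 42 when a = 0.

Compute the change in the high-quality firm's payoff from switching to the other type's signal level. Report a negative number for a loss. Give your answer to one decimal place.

-16.5

Playing a = 18.1 the high-quality firm receives 111 − 2.9 × 18.1 = 58.51.
Deviating to a = 0 yields 42 instead.
Gain from deviating: 42 − 58.51 = -16.51, i.e. -16.5 to one decimal place.
The gain is negative, so the high-quality type's incentive-compatibility constraint is satisfied.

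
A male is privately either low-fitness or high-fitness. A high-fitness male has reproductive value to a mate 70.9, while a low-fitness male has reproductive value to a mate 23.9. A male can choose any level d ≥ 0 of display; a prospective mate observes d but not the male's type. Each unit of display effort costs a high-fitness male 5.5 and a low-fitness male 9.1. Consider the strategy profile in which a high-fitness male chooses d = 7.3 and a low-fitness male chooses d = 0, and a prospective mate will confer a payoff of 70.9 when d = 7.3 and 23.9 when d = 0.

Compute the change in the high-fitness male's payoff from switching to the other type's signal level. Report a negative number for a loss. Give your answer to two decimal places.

Playing d = 7.3 the high-fitness male receives 70.9 − 5.5 × 7.3 = 30.75.
Deviating to d = 0 yields 23.9 instead.
Gain from deviating: 23.9 − 30.75 = -6.85.
The gain is negative, so the high-fitness type's incentive-compatibility constraint is satisfied.

-6.85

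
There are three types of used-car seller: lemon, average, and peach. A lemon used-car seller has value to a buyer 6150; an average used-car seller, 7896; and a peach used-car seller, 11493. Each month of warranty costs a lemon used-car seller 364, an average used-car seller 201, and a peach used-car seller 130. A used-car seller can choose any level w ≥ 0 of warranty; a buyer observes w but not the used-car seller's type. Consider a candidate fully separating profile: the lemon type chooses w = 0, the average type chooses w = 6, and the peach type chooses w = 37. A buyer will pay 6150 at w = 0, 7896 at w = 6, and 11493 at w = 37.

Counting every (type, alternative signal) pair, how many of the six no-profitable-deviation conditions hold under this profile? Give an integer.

5

Lemon (own payoff 6150): to w=6 gives 7896 − 364×6 = 5712 → no gain ✓; to w=37 gives 11493 − 364×37 = -1975 → no gain ✓.
Average (own payoff 7896 − 201×6 = 6690): to w=0 gives 6150 → no gain ✓; to w=37 gives 11493 − 201×37 = 4056 → no gain ✓.
Peach (own payoff 11493 − 130×37 = 6683): to w=0 gives 6150 → no gain ✓; to w=6 gives 7896 − 130×6 = 7116 → profitable ✗.
5 of the 6 constraints hold; not an equilibrium.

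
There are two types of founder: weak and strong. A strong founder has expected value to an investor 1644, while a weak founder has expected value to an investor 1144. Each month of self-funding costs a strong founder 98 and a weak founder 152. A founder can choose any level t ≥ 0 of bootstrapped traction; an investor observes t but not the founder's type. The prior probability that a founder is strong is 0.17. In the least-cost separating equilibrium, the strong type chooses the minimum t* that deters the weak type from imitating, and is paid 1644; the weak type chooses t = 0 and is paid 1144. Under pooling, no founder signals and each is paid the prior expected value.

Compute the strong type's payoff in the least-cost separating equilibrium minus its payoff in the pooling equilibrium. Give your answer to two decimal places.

92.63

Least-cost separating signal: t* solves 1144 = 1644 − 152·t*, so t* = (1644 − 1144)/152 ≈ 3.2895.
Strong type's separating payoff: 1644 − 98 × t* = 1644 − 98 × (1644 − 1144)/152 = 1644 − 49000/152 ≈ 1321.6316.
Pooling payoff: 0.17 × 1644 + 0.83 × 1144 = 1229.
Difference: 1321.6316 − 1229 = 92.6316, i.e. 92.63 to two decimal places.
The strong type prefers to separate.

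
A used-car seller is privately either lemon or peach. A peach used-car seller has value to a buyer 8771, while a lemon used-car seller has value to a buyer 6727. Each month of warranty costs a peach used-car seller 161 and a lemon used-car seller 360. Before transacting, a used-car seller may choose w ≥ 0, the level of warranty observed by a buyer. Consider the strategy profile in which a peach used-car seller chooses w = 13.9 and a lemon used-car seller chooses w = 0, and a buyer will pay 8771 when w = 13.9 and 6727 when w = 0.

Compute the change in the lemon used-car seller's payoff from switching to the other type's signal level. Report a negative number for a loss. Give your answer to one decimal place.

-2960.0

Playing w = 0 the lemon used-car seller receives 6727.
Deviating to w = 13.9 brings payment 8771 at cost 360 × 13.9 = 5004, netting 3767.
Gain from deviating: 3767 − 6727 = -2960.0.
The gain is negative, so the lemon type's incentive-compatibility constraint is satisfied.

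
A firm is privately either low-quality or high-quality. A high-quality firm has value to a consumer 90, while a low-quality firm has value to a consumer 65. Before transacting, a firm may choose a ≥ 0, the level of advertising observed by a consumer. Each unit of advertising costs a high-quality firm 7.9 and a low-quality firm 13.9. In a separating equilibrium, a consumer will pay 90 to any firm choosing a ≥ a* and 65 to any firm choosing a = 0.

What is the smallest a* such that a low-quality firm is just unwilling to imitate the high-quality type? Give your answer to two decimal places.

1.80

A low-quality firm choosing a = 0 receives 65.
Imitating at a* instead would pay 90 at cost 13.9·a*, netting 90 − 13.9·a*.
Indifference: 65 = 90 − 13.9·a*, so a* = (90 − 65) / 13.9 ≈ 1.80.
This is the low-quality type's binding incentive-compatibility constraint; any a ≥ 1.80 sustains separation on that side.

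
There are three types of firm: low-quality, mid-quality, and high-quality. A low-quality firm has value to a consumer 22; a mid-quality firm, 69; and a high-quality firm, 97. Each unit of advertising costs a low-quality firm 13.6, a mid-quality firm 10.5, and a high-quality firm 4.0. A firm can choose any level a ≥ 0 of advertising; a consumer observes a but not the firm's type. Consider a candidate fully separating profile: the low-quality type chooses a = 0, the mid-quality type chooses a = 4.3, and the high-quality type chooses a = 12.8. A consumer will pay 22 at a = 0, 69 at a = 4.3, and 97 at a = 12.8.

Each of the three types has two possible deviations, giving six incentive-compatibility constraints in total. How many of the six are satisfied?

High-quality (own payoff 97 − 4.0×12.8 = 45.8): to a=0 gives 22 → no gain ✓; to a=4.3 gives 69 − 4.0×4.3 = 51.8 → profitable ✗.
Low-quality (own payoff 22): to a=4.3 gives 69 − 13.6×4.3 = 10.52 → no gain ✓; to a=12.8 gives 97 − 13.6×12.8 = -77.08 → no gain ✓.
Mid-quality (own payoff 69 − 10.5×4.3 = 23.85): to a=0 gives 22 → no gain ✓; to a=12.8 gives 97 − 10.5×12.8 = -37.4 → no gain ✓.
5 of the 6 constraints hold; not an equilibrium.

5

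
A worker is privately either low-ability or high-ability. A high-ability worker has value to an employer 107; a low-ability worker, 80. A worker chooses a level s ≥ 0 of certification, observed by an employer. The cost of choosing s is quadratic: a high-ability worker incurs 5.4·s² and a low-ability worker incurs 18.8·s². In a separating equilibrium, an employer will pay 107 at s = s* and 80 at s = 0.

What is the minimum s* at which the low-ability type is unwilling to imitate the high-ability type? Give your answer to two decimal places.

1.20

The low-ability type at s = 0 receives 80; imitating at s* yields 107 − 18.8·s*².
Indifference: 80 = 107 − 18.8·s*², so s*² = (107 − 80) / 18.8 ≈ 1.4362.
s* = √1.4362 ≈ 1.20.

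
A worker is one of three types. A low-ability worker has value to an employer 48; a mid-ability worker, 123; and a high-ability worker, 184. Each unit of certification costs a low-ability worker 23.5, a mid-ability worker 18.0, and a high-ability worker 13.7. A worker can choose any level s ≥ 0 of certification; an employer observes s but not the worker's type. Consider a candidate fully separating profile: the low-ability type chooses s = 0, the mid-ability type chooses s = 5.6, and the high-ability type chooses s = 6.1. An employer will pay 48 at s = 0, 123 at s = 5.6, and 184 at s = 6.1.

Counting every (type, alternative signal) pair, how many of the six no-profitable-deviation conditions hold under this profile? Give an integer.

4

Low-ability (own payoff 48): to s=5.6 gives 123 − 23.5×5.6 = -8.6 → no gain ✓; to s=6.1 gives 184 − 23.5×6.1 = 40.65 → no gain ✓.
High-ability (own payoff 184 − 13.7×6.1 = 100.43): to s=0 gives 48 → no gain ✓; to s=5.6 gives 123 − 13.7×5.6 = 46.28 → no gain ✓.
Mid-ability (own payoff 123 − 18.0×5.6 = 22.2): to s=0 gives 48 → profitable ✗; to s=6.1 gives 184 − 18.0×6.1 = 74.2 → profitable ✗.
4 of the 6 constraints hold; not an equilibrium.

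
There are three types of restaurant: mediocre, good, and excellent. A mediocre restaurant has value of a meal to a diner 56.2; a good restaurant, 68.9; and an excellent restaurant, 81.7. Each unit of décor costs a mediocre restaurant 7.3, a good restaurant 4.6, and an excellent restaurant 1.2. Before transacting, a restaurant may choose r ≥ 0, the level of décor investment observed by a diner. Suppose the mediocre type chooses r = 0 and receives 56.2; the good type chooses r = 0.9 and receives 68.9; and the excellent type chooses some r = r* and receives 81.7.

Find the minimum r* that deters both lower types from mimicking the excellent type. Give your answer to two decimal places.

Good type (on-path payoff 68.9 − 4.6×0.9 = 64.76) won't mimic when 64.76 ≥ 81.7 − 4.6·r*, i.e. r* ≥ 3.68.
Mediocre type (on-path payoff 56.2) won't mimic when 56.2 ≥ 81.7 − 7.3·r*, i.e. r* ≥ 3.49.
Both must hold, so r* = max(3.49, 3.68) = 3.68. The good type's constraint binds.

3.68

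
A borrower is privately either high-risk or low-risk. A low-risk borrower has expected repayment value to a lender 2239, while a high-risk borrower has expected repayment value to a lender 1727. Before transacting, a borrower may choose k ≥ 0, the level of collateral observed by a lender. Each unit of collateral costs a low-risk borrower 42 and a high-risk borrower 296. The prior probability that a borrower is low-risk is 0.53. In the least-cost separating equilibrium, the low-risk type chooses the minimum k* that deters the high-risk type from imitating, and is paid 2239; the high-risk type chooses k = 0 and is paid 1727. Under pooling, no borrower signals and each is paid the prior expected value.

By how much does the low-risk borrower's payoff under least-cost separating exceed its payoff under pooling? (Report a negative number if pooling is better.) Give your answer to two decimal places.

167.99

Least-cost separating signal: k* solves 1727 = 2239 − 296·k*, so k* = (2239 − 1727)/296 ≈ 1.7297.
Low-risk type's separating payoff: 2239 − 42 × k* = 2239 − 42 × (2239 − 1727)/296 = 2239 − 21504/296 ≈ 2166.3514.
Pooling payoff: 0.53 × 2239 + 0.47 × 1727 = 1998.36.
Difference: 2166.3514 − 1998.36 = 167.9914, i.e. 167.99 to two decimal places.
The low-risk type prefers to separate.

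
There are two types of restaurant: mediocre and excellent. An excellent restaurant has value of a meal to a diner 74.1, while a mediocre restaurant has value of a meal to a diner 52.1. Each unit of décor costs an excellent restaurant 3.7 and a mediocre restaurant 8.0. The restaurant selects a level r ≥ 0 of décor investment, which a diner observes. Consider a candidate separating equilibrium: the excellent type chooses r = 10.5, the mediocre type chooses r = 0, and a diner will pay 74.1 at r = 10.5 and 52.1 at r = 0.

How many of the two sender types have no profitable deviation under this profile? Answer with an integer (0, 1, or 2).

1

Mediocre type: stay at 0 → 52.1; mimic → 74.1 − 8.0 × 10.5 = -9.9. IC holds (52.1 ≥ -9.9).
Excellent type: signal → 74.1 − 3.7 × 10.5 = 35.25; deviate to 0 → 52.1. IC fails (35.25 < 52.1).
1 of 2 constraints hold, so this profile is not an equilibrium.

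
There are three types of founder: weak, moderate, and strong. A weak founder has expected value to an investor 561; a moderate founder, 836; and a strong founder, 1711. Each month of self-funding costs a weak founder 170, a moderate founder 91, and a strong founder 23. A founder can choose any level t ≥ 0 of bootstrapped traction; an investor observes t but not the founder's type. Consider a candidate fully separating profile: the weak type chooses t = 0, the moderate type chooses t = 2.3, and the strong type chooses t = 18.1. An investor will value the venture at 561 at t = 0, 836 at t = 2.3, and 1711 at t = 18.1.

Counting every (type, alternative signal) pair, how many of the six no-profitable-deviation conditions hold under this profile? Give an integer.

6

Weak (own payoff 561): to t=2.3 gives 836 − 170×2.3 = 445 → no gain ✓; to t=18.1 gives 1711 − 170×18.1 = -1366 → no gain ✓.
Moderate (own payoff 836 − 91×2.3 = 626.7): to t=0 gives 561 → no gain ✓; to t=18.1 gives 1711 − 91×18.1 = 63.9 → no gain ✓.
Strong (own payoff 1711 − 23×18.1 = 1294.7): to t=0 gives 561 → no gain ✓; to t=2.3 gives 836 − 23×2.3 = 783.1 → no gain ✓.
6 of the 6 constraints hold; this profile is a separating equilibrium.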